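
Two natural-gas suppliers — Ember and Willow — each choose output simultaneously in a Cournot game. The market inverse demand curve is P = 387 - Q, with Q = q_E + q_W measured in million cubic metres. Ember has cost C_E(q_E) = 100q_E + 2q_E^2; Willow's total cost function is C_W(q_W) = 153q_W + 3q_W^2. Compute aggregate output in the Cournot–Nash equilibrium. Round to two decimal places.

67.64

Ember's profit: π_E = (387 - Q)q_E - (100q_E + 2q_E²). Setting ∂π_E/∂q_E = 0: 287 - 6q_E - (q_W) = 0.
Willow's profit: π_W = (387 - Q)q_W - (153q_W + 3q_W²). Setting ∂π_W/∂q_W = 0: 234 - 8q_W - (q_E) = 0.
Rearranging gives the reaction functions q_E = (287 - q_W)/6 and q_W = (234 - q_E)/8.
Substituting one into the other gives q_E = 43.8723 and q_W = 1117/47.
Total output Q = 43.8723 + 1117/47 = 67.6383.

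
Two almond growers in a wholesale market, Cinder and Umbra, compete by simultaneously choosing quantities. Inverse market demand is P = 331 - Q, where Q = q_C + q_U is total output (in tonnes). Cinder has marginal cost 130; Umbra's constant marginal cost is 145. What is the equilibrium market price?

202

Cinder's profit: π_C = (331 - Q)q_C - (130q_C). Setting ∂π_C/∂q_C = 0: 201 - 2q_C - (q_U) = 0.
Umbra's first-order condition: 186 - 2q_U - (q_C) = 0.
So q_C = (201 - q_U)/2 and q_U = (186 - q_C)/2.
Substituting one into the other gives q_C = 72 and q_U = 57.
Total output Q = 129, so price P = 331 - 129 = 202.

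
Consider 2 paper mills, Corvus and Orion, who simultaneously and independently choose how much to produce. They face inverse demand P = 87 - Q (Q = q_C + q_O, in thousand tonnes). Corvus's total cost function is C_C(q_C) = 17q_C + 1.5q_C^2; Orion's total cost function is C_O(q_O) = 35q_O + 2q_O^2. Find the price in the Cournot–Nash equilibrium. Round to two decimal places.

67.76

Corvus's profit: π_C = (87 - Q)q_C - (17q_C + (3/2)q_C²). Setting ∂π_C/∂q_C = 0: 70 - 5q_C - (q_O) = 0.
Orion's profit: π_O = (87 - Q)q_O - (35q_O + 2q_O²). Setting ∂π_O/∂q_O = 0: 52 - 6q_O - (q_C) = 0.
Rearranging gives the reaction functions q_C = (70 - q_O)/5 and q_O = (52 - q_C)/6.
Substituting one into the other gives q_C = 368/29 and q_O = 190/29.
Total output Q = 558/29, so price P = 87 - 558/29 = 1965/29.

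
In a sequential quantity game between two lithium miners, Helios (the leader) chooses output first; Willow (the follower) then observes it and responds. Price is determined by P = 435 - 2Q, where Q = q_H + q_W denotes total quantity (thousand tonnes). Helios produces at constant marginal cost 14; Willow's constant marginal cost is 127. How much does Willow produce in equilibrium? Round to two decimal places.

10.25

Solve by backward induction. Given q_H, the follower Willow maximises π_W = (435 - 2q_H - 2q_W)q_W - 127q_W.
∂π_W/∂q_W = 308 - 2q_H - 4q_W = 0 gives the reaction function q_W = (308 - 2q_H)/4.
The leader anticipates this reaction. Substituting into P = 435 - 2Q gives P = 281 - q_H, so π_H = (281 - q_H)q_H - 14q_H.
Maximising: ∂π_H/∂q_H = 267 - 2q_H = 0, giving q_H = 267/2.
Then q_W = (308 - 2·(267/2))/4 = 41/4.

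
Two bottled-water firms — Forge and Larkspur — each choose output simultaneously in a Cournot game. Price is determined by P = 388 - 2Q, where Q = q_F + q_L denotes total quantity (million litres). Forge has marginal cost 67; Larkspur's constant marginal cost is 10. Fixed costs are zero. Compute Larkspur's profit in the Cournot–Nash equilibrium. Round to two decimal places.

10512.50

Forge's profit: π_F = (388 - 2Q)q_F - (67q_F). Setting ∂π_F/∂q_F = 0: 321 - 4q_F - 2(q_L) = 0.
Larkspur's profit: π_L = (388 - 2Q)q_L - (10q_L). Setting ∂π_L/∂q_L = 0: 378 - 4q_L - 2(q_F) = 0.
Rearranging gives the reaction functions q_F = (321 - 2q_L)/4 and q_L = (378 - 2q_F)/4.
Substituting one into the other gives q_F = 44 and q_L = 145/2.
Price P = 388 - 2·(233/2) = 155.
Larkspur's profit: (155 - 10)·(145/2) = 10512.5000.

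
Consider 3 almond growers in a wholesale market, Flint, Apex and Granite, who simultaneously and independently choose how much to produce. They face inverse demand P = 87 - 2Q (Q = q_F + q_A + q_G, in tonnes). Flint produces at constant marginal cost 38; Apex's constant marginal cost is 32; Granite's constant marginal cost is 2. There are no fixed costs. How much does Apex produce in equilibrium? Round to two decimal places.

Flint's profit: π_F = (87 - 2Q)q_F - (38q_F). Setting ∂π_F/∂q_F = 0: 49 - 4q_F - 2(q_A + q_G) = 0.
Apex's first-order condition: 55 - 4q_A - 2(q_F + q_G) = 0.
Granite's first-order condition: 85 - 4q_G - 2(q_F + q_A) = 0.
Adding the 3 first-order conditions: 189 − 8Q = 0, so Q = 189/8.
Back-substituting: q_F = (49 − 189/4)/2 = 7/8, q_A = (55 − 189/4)/2 = 31/8, q_G = (85 − 189/4)/2 = 151/8.

3.88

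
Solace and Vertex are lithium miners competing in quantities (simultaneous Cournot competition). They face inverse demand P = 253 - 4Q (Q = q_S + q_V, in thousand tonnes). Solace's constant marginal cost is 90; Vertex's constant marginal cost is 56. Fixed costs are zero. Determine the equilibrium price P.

133

Solace's profit: π_S = (253 - 4Q)q_S - (90q_S). Setting ∂π_S/∂q_S = 0: 163 - 8q_S - 4(q_V) = 0.
Vertex's profit: π_V = (253 - 4Q)q_V - (56q_V). Setting ∂π_V/∂q_V = 0: 197 - 8q_V - 4(q_S) = 0.
So q_S = (163 - 4q_V)/8 and q_V = (197 - 4q_S)/8.
Solving the pair: q_S = 43/4, q_V = 77/4.
Total output Q = 30, so price P = 253 - 4·30 = 133.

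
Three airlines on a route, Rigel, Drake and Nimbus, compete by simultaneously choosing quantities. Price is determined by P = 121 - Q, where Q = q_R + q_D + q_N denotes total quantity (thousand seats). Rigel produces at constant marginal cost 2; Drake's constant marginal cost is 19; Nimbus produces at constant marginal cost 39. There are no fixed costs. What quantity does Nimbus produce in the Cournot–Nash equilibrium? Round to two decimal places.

6.25

Rigel's profit: π_R = (121 - Q)q_R - (2q_R). Setting ∂π_R/∂q_R = 0: 119 - 2q_R - (q_D + q_N) = 0.
Drake's profit: π_D = (121 - Q)q_D - (19q_D). Setting ∂π_D/∂q_D = 0: 102 - 2q_D - (q_R + q_N) = 0.
Nimbus's first-order condition: 82 - 2q_N - (q_R + q_D) = 0.
Adding the 3 first-order conditions: 303 − 4Q = 0, so Q = 303/4.
Back-substituting: q_R = (119 − 303/4) = 173/4, q_D = (102 − 303/4) = 105/4, q_N = (82 − 303/4) = 25/4.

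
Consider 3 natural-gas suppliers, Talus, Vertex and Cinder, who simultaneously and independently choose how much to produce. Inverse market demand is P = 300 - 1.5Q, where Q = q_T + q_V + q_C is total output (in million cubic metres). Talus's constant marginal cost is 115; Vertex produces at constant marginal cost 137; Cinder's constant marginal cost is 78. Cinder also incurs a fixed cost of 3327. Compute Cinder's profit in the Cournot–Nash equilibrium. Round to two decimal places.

Talus's profit: π_T = (300 - 1.5Q)q_T - (115q_T). Setting ∂π_T/∂q_T = 0: 185 - 3q_T - (3/2)(q_V + q_C) = 0.
Vertex's profit: π_V = (300 - 1.5Q)q_V - (137q_V). Setting ∂π_V/∂q_V = 0: 163 - 3q_V - (3/2)(q_T + q_C) = 0.
Cinder's profit: π_C = (300 - 1.5Q)q_C - (78q_C). Setting ∂π_C/∂q_C = 0: 222 - 3q_C - (3/2)(q_T + q_V) = 0.
Adding the 3 conditions: 570 − 3Q − 3Q = 0, i.e. Q = 95.
Back-substituting: q_T = (185 − 285/2)/(3/2) = 85/3, q_V = (163 − 285/2)/(3/2) = 41/3, q_C = (222 − 285/2)/(3/2) = 53.
Price P = 300 - (3/2)·95 = 315/2.
Cinder's profit: (315/2 - 78)·53 - 3327 = 1773/2.

886.50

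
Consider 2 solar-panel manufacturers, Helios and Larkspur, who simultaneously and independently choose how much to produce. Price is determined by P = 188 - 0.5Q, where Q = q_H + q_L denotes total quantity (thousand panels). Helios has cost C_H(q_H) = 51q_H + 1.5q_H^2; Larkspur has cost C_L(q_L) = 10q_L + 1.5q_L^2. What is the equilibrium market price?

153

Helios's profit: π_H = (188 - 0.5Q)q_H - (51q_H + (3/2)q_H²). Setting ∂π_H/∂q_H = 0: 137 - 4q_H - (1/2)(q_L) = 0.
Larkspur's first-order condition: 178 - 4q_L - (1/2)(q_H) = 0.
Rearranging gives the reaction functions q_H = (137 - (1/2)q_L)/4 and q_L = (178 - (1/2)q_H)/4.
Solving the pair: q_H = 204/7, q_L = 286/7.
Total output Q = 70, so price P = 188 - (1/2)·70 = 153.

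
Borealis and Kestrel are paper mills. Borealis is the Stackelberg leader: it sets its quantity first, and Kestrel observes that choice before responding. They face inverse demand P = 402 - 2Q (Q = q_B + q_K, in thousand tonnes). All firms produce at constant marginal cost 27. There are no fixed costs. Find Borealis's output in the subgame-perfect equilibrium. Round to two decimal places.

The follower Kestrel best-responds to any q_B: π_K = (402 - 2Q)q_K - 27q_K.
∂π_K/∂q_K = 375 - 2q_B - 4q_K = 0 gives the reaction function q_K = (375 - 2q_B)/4.
The leader anticipates this reaction. Substituting into P = 402 - 2Q gives P = 429/2 - q_B, so π_B = (429/2 - q_B)q_B - 27q_B.
The leader's first-order condition 375/2 - 2q_B = 0 yields q_B = 375/4.
Then q_K = (375 - 2·(375/4))/4 = 375/8.

93.75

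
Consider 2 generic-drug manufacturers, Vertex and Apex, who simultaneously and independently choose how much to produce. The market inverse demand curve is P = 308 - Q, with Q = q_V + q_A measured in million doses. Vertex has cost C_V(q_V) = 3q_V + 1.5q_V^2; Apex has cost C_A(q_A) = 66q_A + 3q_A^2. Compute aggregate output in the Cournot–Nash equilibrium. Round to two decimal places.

Vertex's profit: π_V = (308 - Q)q_V - (3q_V + (3/2)q_V²). Setting ∂π_V/∂q_V = 0: 305 - 5q_V - (q_A) = 0.
Apex's profit: π_A = (308 - Q)q_A - (66q_A + 3q_A²). Setting ∂π_A/∂q_A = 0: 242 - 8q_A - (q_V) = 0.
Rearranging gives the reaction functions q_V = (305 - q_A)/5 and q_A = (242 - q_V)/8.
Solving the pair: q_V = 56.3590, q_A = 905/39.
Total output Q = 56.3590 + 905/39 = 79.5641.

79.56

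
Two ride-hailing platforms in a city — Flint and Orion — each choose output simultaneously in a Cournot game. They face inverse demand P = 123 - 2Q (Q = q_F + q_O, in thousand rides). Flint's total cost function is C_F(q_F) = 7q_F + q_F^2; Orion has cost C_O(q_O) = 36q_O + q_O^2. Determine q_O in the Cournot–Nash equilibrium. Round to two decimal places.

Flint's profit: π_F = (123 - 2Q)q_F - (7q_F + q_F²). Setting ∂π_F/∂q_F = 0: 116 - 6q_F - 2(q_O) = 0.
Orion's first-order condition: 87 - 6q_O - 2(q_F) = 0.
Best responses: q_F = (116 - 2q_O)/6, q_O = (87 - 2q_F)/6.
Solving the pair: q_F = 261/16, q_O = 145/16.

9.06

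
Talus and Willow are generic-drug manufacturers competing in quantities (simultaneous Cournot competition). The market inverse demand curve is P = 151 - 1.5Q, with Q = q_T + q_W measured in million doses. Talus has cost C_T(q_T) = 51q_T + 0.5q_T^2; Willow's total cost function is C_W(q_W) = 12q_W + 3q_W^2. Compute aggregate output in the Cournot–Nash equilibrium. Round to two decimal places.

Talus's profit: π_T = (151 - 1.5Q)q_T - (51q_T + (1/2)q_T²). Setting ∂π_T/∂q_T = 0: 100 - 4q_T - (3/2)(q_W) = 0.
Willow's profit: π_W = (151 - 1.5Q)q_W - (12q_W + 3q_W²). Setting ∂π_W/∂q_W = 0: 139 - 9q_W - (3/2)(q_T) = 0.
So q_T = (100 - (3/2)q_W)/4 and q_W = (139 - (3/2)q_T)/9.
Substituting one into the other gives q_T = 922/45 and q_W = 1624/135.
Total output Q = 922/45 + 1624/135 = 878/27.

32.52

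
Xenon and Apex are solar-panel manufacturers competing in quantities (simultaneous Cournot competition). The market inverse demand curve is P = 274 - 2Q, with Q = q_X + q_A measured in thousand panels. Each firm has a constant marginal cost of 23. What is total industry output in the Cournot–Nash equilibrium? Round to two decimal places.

83.67

Each firm earns π_i = (274 - 2Q)q_i - 23q_i.
First-order condition (treating rivals' output as given): 251 - 4q_i - 2q_j = 0.
With identical firms every q_j equals q_i, so q_j = q_i and 251 = 6q_i, giving q_i = 251/6.
Total output Q = 251/6 + 251/6 = 251/3.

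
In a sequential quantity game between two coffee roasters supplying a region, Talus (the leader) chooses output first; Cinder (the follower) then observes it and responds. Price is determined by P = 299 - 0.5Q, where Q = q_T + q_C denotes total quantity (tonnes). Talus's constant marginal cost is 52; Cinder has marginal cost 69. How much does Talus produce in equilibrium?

264

Solve by backward induction. Given q_T, the follower Cinder maximises π_C = (299 - (1/2)q_T - (1/2)q_C)q_C - 69q_C.
Follower FOC: 230 - (1/2)q_T - q_C = 0, so q_C(q_T) = (230 - (1/2)q_T).
Talus substitutes q_C(q_T) into its own profit: π_T = q_T(299 - (1/2)q_T - (230 - (1/2)q_T)/2) - 52q_T = (184 - (1/4)q_T)q_T - 52q_T.
The leader's first-order condition 132 - (1/2)q_T = 0 yields q_T = 264.
Then q_C = (230 - (1/2)·264) = 98.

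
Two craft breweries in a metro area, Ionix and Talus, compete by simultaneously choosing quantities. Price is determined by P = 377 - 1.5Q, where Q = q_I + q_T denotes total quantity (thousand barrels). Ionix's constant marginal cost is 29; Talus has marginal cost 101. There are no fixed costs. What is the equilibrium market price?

Ionix's profit: π_I = (377 - 1.5Q)q_I - (29q_I). Setting ∂π_I/∂q_I = 0: 348 - 3q_I - (3/2)(q_T) = 0.
Talus's first-order condition: 276 - 3q_T - (3/2)(q_I) = 0.
So q_I = (348 - (3/2)q_T)/3 and q_T = (276 - (3/2)q_I)/3.
Substituting one into the other gives q_I = 280/3 and q_T = 136/3.
Total output Q = 416/3, so price P = 377 - (3/2)·(416/3) = 169.

169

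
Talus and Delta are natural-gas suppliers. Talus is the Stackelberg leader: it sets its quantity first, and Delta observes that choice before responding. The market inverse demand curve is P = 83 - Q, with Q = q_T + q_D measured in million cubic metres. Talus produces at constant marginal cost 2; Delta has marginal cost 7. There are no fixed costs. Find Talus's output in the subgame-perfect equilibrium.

The follower Delta best-responds to any q_T: π_D = (83 - Q)q_D - 7q_D.
Setting the follower's marginal profit to zero, 76 - q_T - 2q_D = 0, i.e. q_D = (76 - q_T)/2.
The leader anticipates this reaction. Substituting into P = 83 - Q gives P = 45 - (1/2)q_T, so π_T = (45 - (1/2)q_T)q_T - 2q_T.
Leader FOC: 43 - q_T = 0, so q_T = 43.
Then q_D = (76 - 43)/2 = 33/2.

43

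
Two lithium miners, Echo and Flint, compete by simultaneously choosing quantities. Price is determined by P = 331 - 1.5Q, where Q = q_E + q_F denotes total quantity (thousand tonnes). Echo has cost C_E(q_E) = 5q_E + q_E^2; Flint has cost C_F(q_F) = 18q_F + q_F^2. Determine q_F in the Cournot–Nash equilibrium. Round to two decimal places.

47.30

Echo's profit: π_E = (331 - 1.5Q)q_E - (5q_E + q_E²). Setting ∂π_E/∂q_E = 0: 326 - 5q_E - (3/2)(q_F) = 0.
Flint's first-order condition: 313 - 5q_F - (3/2)(q_E) = 0.
Rearranging gives the reaction functions q_E = (326 - (3/2)q_F)/5 and q_F = (313 - (3/2)q_E)/5.
Solving the pair: q_E = 51.0110, q_F = 47.2967.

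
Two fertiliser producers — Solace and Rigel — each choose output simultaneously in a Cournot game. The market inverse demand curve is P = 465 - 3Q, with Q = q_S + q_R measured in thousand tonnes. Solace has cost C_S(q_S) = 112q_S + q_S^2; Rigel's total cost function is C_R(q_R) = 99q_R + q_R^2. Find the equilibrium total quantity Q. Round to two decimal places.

Solace's profit: π_S = (465 - 3Q)q_S - (112q_S + q_S²). Setting ∂π_S/∂q_S = 0: 353 - 8q_S - 3(q_R) = 0.
Rigel's profit: π_R = (465 - 3Q)q_R - (99q_R + q_R²). Setting ∂π_R/∂q_R = 0: 366 - 8q_R - 3(q_S) = 0.
Best responses: q_S = (353 - 3q_R)/8, q_R = (366 - 3q_S)/8.
Solving the pair: q_S = 1726/55, q_R = 1869/55.
Total output Q = 1726/55 + 1869/55 = 719/11.

65.36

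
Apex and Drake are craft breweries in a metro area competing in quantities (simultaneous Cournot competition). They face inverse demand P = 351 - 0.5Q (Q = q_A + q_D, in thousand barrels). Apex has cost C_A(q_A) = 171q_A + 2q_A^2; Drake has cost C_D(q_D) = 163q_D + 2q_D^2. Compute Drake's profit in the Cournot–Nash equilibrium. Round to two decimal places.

Apex's profit: π_A = (351 - 0.5Q)q_A - (171q_A + 2q_A²). Setting ∂π_A/∂q_A = 0: 180 - 5q_A - (1/2)(q_D) = 0.
Drake's first-order condition: 188 - 5q_D - (1/2)(q_A) = 0.
Rearranging gives the reaction functions q_A = (180 - (1/2)q_D)/5 and q_D = (188 - (1/2)q_A)/5.
Solving the pair: q_A = 32.5657, q_D = 34.3434.
Price P = 351 - (1/2)·(736/11) = 317.5455.
Drake's profit: 317.5455·34.3434 - 163·34.3434 - 2·34.3434² = 2948.6787.

2948.68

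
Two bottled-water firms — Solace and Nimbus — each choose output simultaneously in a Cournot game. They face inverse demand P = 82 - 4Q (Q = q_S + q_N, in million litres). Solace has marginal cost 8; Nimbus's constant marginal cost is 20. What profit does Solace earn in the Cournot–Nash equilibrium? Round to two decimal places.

205.44

Solace's profit: π_S = (82 - 4Q)q_S - (8q_S). Setting ∂π_S/∂q_S = 0: 74 - 8q_S - 4(q_N) = 0.
Nimbus's profit: π_N = (82 - 4Q)q_N - (20q_N). Setting ∂π_N/∂q_N = 0: 62 - 8q_N - 4(q_S) = 0.
So q_S = (74 - 4q_N)/8 and q_N = (62 - 4q_S)/8.
Substituting one into the other gives q_S = 43/6 and q_N = 25/6.
Price P = 82 - 4·(34/3) = 110/3.
Solace's profit: (110/3 - 8)·(43/6) = 1849/9.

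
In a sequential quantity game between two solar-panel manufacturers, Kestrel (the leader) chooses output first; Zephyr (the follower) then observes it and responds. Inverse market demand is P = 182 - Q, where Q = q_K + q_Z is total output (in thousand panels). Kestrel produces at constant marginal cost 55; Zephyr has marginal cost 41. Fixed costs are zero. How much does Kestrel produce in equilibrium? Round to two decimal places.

Solve by backward induction. Given q_K, the follower Zephyr maximises π_Z = (182 - q_K - q_Z)q_Z - 41q_Z.
Follower FOC: 141 - q_K - 2q_Z = 0, so q_Z(q_K) = (141 - q_K)/2.
The leader anticipates this reaction. Substituting into P = 182 - Q gives P = 223/2 - (1/2)q_K, so π_K = (223/2 - (1/2)q_K)q_K - 55q_K.
Maximising: ∂π_K/∂q_K = 113/2 - q_K = 0, giving q_K = 113/2.
Then q_Z = (141 - 113/2)/2 = 169/4.

56.50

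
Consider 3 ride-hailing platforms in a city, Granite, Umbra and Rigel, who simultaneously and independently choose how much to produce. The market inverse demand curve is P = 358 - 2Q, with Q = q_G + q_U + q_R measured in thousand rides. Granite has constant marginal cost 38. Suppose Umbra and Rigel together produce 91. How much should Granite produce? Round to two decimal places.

34.50

With rivals' combined output fixed at 91, Granite's profit is π_G = (358 - 2·91 - 2q_G)q_G - (38q_G) = (176 - 2q_G)q_G - (38q_G).
∂π_G/∂q_G = 138 - 4q_G = 0, so q_G = 69/2.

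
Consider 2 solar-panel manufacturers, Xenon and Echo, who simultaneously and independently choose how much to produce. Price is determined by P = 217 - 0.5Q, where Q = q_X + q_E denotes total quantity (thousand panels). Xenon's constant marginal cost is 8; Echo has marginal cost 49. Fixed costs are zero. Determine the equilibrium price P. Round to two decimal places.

91.33

Xenon's profit: π_X = (217 - 0.5Q)q_X - (8q_X). Setting ∂π_X/∂q_X = 0: 209 - q_X - (1/2)(q_E) = 0.
Echo's profit: π_E = (217 - 0.5Q)q_E - (49q_E). Setting ∂π_E/∂q_E = 0: 168 - q_E - (1/2)(q_X) = 0.
So q_X = (209 - (1/2)q_E) and q_E = (168 - (1/2)q_X).
Substituting one into the other gives q_X = 500/3 and q_E = 254/3.
Total output Q = 754/3, so price P = 217 - (1/2)·(754/3) = 274/3.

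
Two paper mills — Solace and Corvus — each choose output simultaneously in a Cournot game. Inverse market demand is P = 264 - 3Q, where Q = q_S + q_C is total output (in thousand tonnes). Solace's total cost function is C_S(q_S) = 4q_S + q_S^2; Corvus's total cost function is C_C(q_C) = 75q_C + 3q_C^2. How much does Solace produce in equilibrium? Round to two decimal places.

29.34

Solace's profit: π_S = (264 - 3Q)q_S - (4q_S + q_S²). Setting ∂π_S/∂q_S = 0: 260 - 8q_S - 3(q_C) = 0.
Corvus's first-order condition: 189 - 12q_C - 3(q_S) = 0.
So q_S = (260 - 3q_C)/8 and q_C = (189 - 3q_S)/12.
Substituting one into the other gives q_S = 851/29 and q_C = 244/29.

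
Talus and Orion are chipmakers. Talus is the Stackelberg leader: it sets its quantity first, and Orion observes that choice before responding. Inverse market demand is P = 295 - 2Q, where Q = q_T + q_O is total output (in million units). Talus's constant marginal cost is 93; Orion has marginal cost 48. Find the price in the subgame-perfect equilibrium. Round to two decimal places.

132.25

The follower Orion best-responds to any q_T: π_O = (295 - 2Q)q_O - 48q_O.
∂π_O/∂q_O = 247 - 2q_T - 4q_O = 0 gives the reaction function q_O = (247 - 2q_T)/4.
The leader anticipates this reaction. Substituting into P = 295 - 2Q gives P = 343/2 - q_T, so π_T = (343/2 - q_T)q_T - 93q_T.
Leader FOC: 157/2 - 2q_T = 0, so q_T = 157/4.
Then q_O = (247 - 2·(157/4))/4 = 337/8.
Total output Q = 651/8, so price P = 295 - 2·(651/8) = 529/4.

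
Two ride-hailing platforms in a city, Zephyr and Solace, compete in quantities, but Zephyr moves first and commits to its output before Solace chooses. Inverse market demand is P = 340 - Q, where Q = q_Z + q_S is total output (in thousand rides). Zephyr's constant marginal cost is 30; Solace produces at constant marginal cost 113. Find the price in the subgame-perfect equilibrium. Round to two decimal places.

128.25

The follower Solace best-responds to any q_Z: π_S = (340 - Q)q_S - 113q_S.
∂π_S/∂q_S = 227 - q_Z - 2q_S = 0 gives the reaction function q_S = (227 - q_Z)/2.
The leader anticipates this reaction. Substituting into P = 340 - Q gives P = 453/2 - (1/2)q_Z, so π_Z = (453/2 - (1/2)q_Z)q_Z - 30q_Z.
Leader FOC: 393/2 - q_Z = 0, so q_Z = 393/2.
Then q_S = (227 - 393/2)/2 = 61/4.
Total output Q = 847/4, so price P = 340 - 847/4 = 513/4.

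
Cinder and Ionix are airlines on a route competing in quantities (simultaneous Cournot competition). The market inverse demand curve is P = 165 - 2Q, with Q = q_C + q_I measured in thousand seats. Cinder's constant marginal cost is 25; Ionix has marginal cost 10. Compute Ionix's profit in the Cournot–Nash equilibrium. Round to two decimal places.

Cinder's profit: π_C = (165 - 2Q)q_C - (25q_C). Setting ∂π_C/∂q_C = 0: 140 - 4q_C - 2(q_I) = 0.
Ionix's first-order condition: 155 - 4q_I - 2(q_C) = 0.
So q_C = (140 - 2q_I)/4 and q_I = (155 - 2q_C)/4.
Substituting one into the other gives q_C = 125/6 and q_I = 85/3.
Price P = 165 - 2·(295/6) = 200/3.
Ionix's profit: (200/3 - 10)·(85/3) = 1605.5556.

1605.56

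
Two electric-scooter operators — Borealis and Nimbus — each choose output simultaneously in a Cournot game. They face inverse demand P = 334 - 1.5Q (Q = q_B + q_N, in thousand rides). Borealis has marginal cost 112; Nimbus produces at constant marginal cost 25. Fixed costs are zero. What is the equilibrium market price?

Borealis's profit: π_B = (334 - 1.5Q)q_B - (112q_B). Setting ∂π_B/∂q_B = 0: 222 - 3q_B - (3/2)(q_N) = 0.
Nimbus's profit: π_N = (334 - 1.5Q)q_N - (25q_N). Setting ∂π_N/∂q_N = 0: 309 - 3q_N - (3/2)(q_B) = 0.
Rearranging gives the reaction functions q_B = (222 - (3/2)q_N)/3 and q_N = (309 - (3/2)q_B)/3.
Solving the pair: q_B = 30, q_N = 88.
Total output Q = 118, so price P = 334 - (3/2)·118 = 157.

157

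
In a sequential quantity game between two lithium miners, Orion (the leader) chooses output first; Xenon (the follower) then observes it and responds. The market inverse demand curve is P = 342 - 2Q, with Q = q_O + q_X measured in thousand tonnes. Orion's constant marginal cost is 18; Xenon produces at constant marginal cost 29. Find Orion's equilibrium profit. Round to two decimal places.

Solve by backward induction. Given q_O, the follower Xenon maximises π_X = (342 - 2q_O - 2q_X)q_X - 29q_X.
Follower FOC: 313 - 2q_O - 4q_X = 0, so q_X(q_O) = (313 - 2q_O)/4.
Orion substitutes q_X(q_O) into its own profit: π_O = q_O(342 - 2q_O - (313 - 2q_O)/2) - 18q_O = (371/2 - q_O)q_O - 18q_O.
Maximising: ∂π_O/∂q_O = 335/2 - 2q_O = 0, giving q_O = 335/4.
Then q_X = (313 - 2·(335/4))/4 = 291/8.
Price P = 342 - 2·(961/8) = 407/4.
Orion's profit: (407/4 - 18)·(335/4) = 7014.0625.

7014.06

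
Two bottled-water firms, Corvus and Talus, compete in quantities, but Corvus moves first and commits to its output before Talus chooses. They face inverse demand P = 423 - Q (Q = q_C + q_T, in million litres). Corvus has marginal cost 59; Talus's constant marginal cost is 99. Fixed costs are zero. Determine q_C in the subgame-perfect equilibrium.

202

The follower Talus best-responds to any q_C: π_T = (423 - Q)q_T - 99q_T.
Setting the follower's marginal profit to zero, 324 - q_C - 2q_T = 0, i.e. q_T = (324 - q_C)/2.
The leader anticipates this reaction. Substituting into P = 423 - Q gives P = 261 - (1/2)q_C, so π_C = (261 - (1/2)q_C)q_C - 59q_C.
The leader's first-order condition 202 - q_C = 0 yields q_C = 202.
Then q_T = (324 - 202)/2 = 61.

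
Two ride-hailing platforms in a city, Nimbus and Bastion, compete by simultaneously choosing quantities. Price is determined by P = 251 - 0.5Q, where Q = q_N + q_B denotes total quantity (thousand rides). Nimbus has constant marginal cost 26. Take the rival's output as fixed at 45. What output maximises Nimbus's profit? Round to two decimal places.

With the rival's output fixed at 45, Nimbus's profit is π_N = (251 - (1/2)·45 - (1/2)q_N)q_N - (26q_N) = (457/2 - (1/2)q_N)q_N - (26q_N).
∂π_N/∂q_N = 405/2 - q_N = 0, so q_N = 405/2.

202.50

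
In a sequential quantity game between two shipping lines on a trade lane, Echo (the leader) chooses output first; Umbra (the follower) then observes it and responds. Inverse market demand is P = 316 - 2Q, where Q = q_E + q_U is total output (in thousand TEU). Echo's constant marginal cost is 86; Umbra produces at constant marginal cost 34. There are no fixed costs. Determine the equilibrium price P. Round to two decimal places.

The follower Umbra best-responds to any q_E: π_U = (316 - 2Q)q_U - 34q_U.
Follower FOC: 282 - 2q_E - 4q_U = 0, so q_U(q_E) = (282 - 2q_E)/4.
The leader anticipates this reaction. Substituting into P = 316 - 2Q gives P = 175 - q_E, so π_E = (175 - q_E)q_E - 86q_E.
Maximising: ∂π_E/∂q_E = 89 - 2q_E = 0, giving q_E = 89/2.
Then q_U = (282 - 2·(89/2))/4 = 193/4.
Total output Q = 371/4, so price P = 316 - 2·(371/4) = 261/2.

130.50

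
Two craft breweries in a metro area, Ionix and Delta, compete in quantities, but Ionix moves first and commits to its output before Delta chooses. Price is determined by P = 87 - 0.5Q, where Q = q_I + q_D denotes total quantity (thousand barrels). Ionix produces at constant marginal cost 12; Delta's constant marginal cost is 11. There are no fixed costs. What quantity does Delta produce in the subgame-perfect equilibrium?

39

The follower Delta best-responds to any q_I: π_D = (87 - 0.5Q)q_D - 11q_D.
∂π_D/∂q_D = 76 - (1/2)q_I - q_D = 0 gives the reaction function q_D = (76 - (1/2)q_I).
Ionix substitutes q_D(q_I) into its own profit: π_I = q_I(87 - (1/2)q_I - (76 - (1/2)q_I)/2) - 12q_I = (49 - (1/4)q_I)q_I - 12q_I.
The leader's first-order condition 37 - (1/2)q_I = 0 yields q_I = 74.
Then q_D = (76 - (1/2)·74) = 39.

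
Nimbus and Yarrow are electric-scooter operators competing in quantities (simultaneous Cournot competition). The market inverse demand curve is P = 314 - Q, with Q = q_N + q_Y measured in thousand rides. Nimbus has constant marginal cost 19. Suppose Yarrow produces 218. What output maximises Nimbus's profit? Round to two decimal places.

38.50

With the rival's output fixed at 218, Nimbus's profit is π_N = (314 - 218 - q_N)q_N - (19q_N) = (96 - q_N)q_N - (19q_N).
∂π_N/∂q_N = 77 - 2q_N = 0, so q_N = 77/2.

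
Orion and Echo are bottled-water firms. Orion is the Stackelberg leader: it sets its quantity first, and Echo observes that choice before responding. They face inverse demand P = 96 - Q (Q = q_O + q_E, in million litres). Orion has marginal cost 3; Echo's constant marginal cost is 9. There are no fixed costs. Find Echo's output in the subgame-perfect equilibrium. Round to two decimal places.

The follower Echo best-responds to any q_O: π_E = (96 - Q)q_E - 9q_E.
Follower FOC: 87 - q_O - 2q_E = 0, so q_E(q_O) = (87 - q_O)/2.
Orion substitutes q_E(q_O) into its own profit: π_O = q_O(96 - q_O - (87 - q_O)/2) - 3q_O = (105/2 - (1/2)q_O)q_O - 3q_O.
The leader's first-order condition 99/2 - q_O = 0 yields q_O = 99/2.
Then q_E = (87 - 99/2)/2 = 75/4.

18.75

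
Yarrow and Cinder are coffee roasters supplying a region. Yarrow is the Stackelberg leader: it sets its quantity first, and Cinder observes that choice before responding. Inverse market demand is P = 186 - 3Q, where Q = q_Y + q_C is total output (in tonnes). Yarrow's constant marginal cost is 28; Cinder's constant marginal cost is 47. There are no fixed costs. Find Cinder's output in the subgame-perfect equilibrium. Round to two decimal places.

The follower Cinder best-responds to any q_Y: π_C = (186 - 3Q)q_C - 47q_C.
Setting the follower's marginal profit to zero, 139 - 3q_Y - 6q_C = 0, i.e. q_C = (139 - 3q_Y)/6.
The leader anticipates this reaction. Substituting into P = 186 - 3Q gives P = 233/2 - (3/2)q_Y, so π_Y = (233/2 - (3/2)q_Y)q_Y - 28q_Y.
Leader FOC: 177/2 - 3q_Y = 0, so q_Y = 59/2.
Then q_C = (139 - 3·(59/2))/6 = 101/12.

8.42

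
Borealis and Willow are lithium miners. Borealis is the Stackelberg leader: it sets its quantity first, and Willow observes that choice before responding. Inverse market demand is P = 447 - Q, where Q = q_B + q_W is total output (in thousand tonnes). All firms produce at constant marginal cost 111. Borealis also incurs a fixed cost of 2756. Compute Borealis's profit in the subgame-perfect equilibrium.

11356

The follower Willow best-responds to any q_B: π_W = (447 - Q)q_W - 111q_W.
Follower FOC: 336 - q_B - 2q_W = 0, so q_W(q_B) = (336 - q_B)/2.
Borealis substitutes q_W(q_B) into its own profit: π_B = q_B(447 - q_B - (336 - q_B)/2) - 111q_B = (279 - (1/2)q_B)q_B - 111q_B.
Maximising: ∂π_B/∂q_B = 168 - q_B = 0, giving q_B = 168.
Then q_W = (336 - 168)/2 = 84.
Price P = 447 - 252 = 195.
Borealis's profit: (195 - 111)·168 - 2756 = 11356.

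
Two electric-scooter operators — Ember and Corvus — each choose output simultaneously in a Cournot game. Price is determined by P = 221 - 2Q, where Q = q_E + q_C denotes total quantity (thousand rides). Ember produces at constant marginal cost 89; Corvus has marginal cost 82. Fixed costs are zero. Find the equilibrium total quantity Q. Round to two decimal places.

45.17

Ember's profit: π_E = (221 - 2Q)q_E - (89q_E). Setting ∂π_E/∂q_E = 0: 132 - 4q_E - 2(q_C) = 0.
Corvus's first-order condition: 139 - 4q_C - 2(q_E) = 0.
Rearranging gives the reaction functions q_E = (132 - 2q_C)/4 and q_C = (139 - 2q_E)/4.
Solving the pair: q_E = 125/6, q_C = 73/3.
Total output Q = 125/6 + 73/3 = 271/6.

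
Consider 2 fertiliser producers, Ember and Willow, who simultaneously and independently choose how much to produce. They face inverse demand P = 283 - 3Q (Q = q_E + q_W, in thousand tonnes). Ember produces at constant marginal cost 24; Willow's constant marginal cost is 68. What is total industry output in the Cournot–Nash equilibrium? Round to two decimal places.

52.67

Ember's profit: π_E = (283 - 3Q)q_E - (24q_E). Setting ∂π_E/∂q_E = 0: 259 - 6q_E - 3(q_W) = 0.
Willow's profit: π_W = (283 - 3Q)q_W - (68q_W). Setting ∂π_W/∂q_W = 0: 215 - 6q_W - 3(q_E) = 0.
Best responses: q_E = (259 - 3q_W)/6, q_W = (215 - 3q_E)/6.
Substituting one into the other gives q_E = 101/3 and q_W = 19.
Total output Q = 101/3 + 19 = 158/3.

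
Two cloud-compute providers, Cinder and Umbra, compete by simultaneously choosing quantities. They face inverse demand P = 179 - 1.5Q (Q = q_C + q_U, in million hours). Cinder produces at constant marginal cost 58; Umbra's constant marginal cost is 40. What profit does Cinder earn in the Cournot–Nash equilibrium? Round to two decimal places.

Cinder's profit: π_C = (179 - 1.5Q)q_C - (58q_C). Setting ∂π_C/∂q_C = 0: 121 - 3q_C - (3/2)(q_U) = 0.
Umbra's first-order condition: 139 - 3q_U - (3/2)(q_C) = 0.
Best responses: q_C = (121 - (3/2)q_U)/3, q_U = (139 - (3/2)q_C)/3.
Solving the pair: q_C = 206/9, q_U = 314/9.
Price P = 179 - (3/2)·(520/9) = 277/3.
Cinder's profit: (277/3 - 58)·(206/9) = 785.8519.

785.85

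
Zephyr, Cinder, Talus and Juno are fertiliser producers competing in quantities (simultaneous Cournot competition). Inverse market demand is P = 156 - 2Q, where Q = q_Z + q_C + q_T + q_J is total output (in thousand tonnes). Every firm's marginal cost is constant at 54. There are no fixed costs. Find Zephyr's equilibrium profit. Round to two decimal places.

208.08

Each firm earns π_i = (156 - 2Q)q_i - 54q_i.
First-order condition (treating rivals' output as given): 102 - 4q_i - 2·Σ_{j≠i} q_j = 0.
By symmetry each firm produces the same amount; substituting Σ_{j≠i} q_j = 3q_i yields q_i = 102/10 = 51/5.
Price P = 156 - 2·(204/5) = 372/5.
Zephyr's profit: (372/5 - 54)·(51/5) = 208.0800.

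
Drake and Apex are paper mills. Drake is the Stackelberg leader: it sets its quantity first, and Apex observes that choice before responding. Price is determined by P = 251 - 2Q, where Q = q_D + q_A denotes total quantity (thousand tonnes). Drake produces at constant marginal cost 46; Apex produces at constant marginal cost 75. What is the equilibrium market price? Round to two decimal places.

104.50

Solve by backward induction. Given q_D, the follower Apex maximises π_A = (251 - 2q_D - 2q_A)q_A - 75q_A.
∂π_A/∂q_A = 176 - 2q_D - 4q_A = 0 gives the reaction function q_A = (176 - 2q_D)/4.
Drake substitutes q_A(q_D) into its own profit: π_D = q_D(251 - 2q_D - (176 - 2q_D)/2) - 46q_D = (163 - q_D)q_D - 46q_D.
Maximising: ∂π_D/∂q_D = 117 - 2q_D = 0, giving q_D = 117/2.
Then q_A = (176 - 2·(117/2))/4 = 59/4.
Total output Q = 293/4, so price P = 251 - 2·(293/4) = 209/2.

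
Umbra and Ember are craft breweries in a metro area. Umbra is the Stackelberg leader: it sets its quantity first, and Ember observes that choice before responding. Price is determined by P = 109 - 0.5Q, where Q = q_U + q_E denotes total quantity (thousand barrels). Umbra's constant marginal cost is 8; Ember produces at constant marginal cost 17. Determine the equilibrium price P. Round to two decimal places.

The follower Ember best-responds to any q_U: π_E = (109 - 0.5Q)q_E - 17q_E.
Follower FOC: 92 - (1/2)q_U - q_E = 0, so q_E(q_U) = (92 - (1/2)q_U).
The leader anticipates this reaction. Substituting into P = 109 - 0.5Q gives P = 63 - (1/4)q_U, so π_U = (63 - (1/4)q_U)q_U - 8q_U.
Maximising: ∂π_U/∂q_U = 55 - (1/2)q_U = 0, giving q_U = 110.
Then q_E = (92 - (1/2)·110) = 37.
Total output Q = 147, so price P = 109 - (1/2)·147 = 71/2.

35.50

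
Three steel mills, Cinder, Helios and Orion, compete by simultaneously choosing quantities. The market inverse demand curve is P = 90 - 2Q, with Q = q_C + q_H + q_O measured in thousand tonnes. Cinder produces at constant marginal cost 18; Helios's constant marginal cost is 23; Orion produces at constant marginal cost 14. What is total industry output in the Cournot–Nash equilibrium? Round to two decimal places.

26.88

Cinder's profit: π_C = (90 - 2Q)q_C - (18q_C). Setting ∂π_C/∂q_C = 0: 72 - 4q_C - 2(q_H + q_O) = 0.
Helios's profit: π_H = (90 - 2Q)q_H - (23q_H). Setting ∂π_H/∂q_H = 0: 67 - 4q_H - 2(q_C + q_O) = 0.
Orion's profit: π_O = (90 - 2Q)q_O - (14q_O). Setting ∂π_O/∂q_O = 0: 76 - 4q_O - 2(q_C + q_H) = 0.
Adding the 3 first-order conditions: 215 − 8Q = 0, so Q = 215/8.
Back-substituting: q_C = (72 − 215/4)/2 = 73/8, q_H = (67 − 215/4)/2 = 53/8, q_O = (76 − 215/4)/2 = 89/8.
Total output Q = 73/8 + 53/8 + 89/8 = 215/8.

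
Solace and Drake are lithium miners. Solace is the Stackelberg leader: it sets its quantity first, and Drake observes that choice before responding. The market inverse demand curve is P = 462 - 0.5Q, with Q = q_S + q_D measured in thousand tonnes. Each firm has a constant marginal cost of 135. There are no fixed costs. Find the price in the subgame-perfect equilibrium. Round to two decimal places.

Solve by backward induction. Given q_S, the follower Drake maximises π_D = (462 - (1/2)q_S - (1/2)q_D)q_D - 135q_D.
Setting the follower's marginal profit to zero, 327 - (1/2)q_S - q_D = 0, i.e. q_D = (327 - (1/2)q_S).
Solace substitutes q_D(q_S) into its own profit: π_S = q_S(462 - (1/2)q_S - (327 - (1/2)q_S)/2) - 135q_S = (597/2 - (1/4)q_S)q_S - 135q_S.
Leader FOC: 327/2 - (1/2)q_S = 0, so q_S = 327.
Then q_D = (327 - (1/2)·327) = 327/2.
Total output Q = 981/2, so price P = 462 - (1/2)·(981/2) = 867/4.

216.75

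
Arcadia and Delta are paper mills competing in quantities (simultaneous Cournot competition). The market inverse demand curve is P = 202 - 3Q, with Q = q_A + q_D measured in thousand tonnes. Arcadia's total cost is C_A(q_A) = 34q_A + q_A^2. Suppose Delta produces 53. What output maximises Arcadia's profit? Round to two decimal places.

With the rival's output fixed at 53, Arcadia's profit is π_A = (202 - 3·53 - 3q_A)q_A - (34q_A + q_A²) = (43 - 3q_A)q_A - (34q_A + q_A²).
∂π_A/∂q_A = 9 - 8q_A = 0, so q_A = 9/8.

1.13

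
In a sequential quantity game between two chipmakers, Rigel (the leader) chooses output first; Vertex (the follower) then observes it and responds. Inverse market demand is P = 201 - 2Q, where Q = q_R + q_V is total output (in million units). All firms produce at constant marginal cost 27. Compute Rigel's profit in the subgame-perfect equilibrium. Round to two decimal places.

The follower Vertex best-responds to any q_R: π_V = (201 - 2Q)q_V - 27q_V.
Setting the follower's marginal profit to zero, 174 - 2q_R - 4q_V = 0, i.e. q_V = (174 - 2q_R)/4.
The leader anticipates this reaction. Substituting into P = 201 - 2Q gives P = 114 - q_R, so π_R = (114 - q_R)q_R - 27q_R.
Leader FOC: 87 - 2q_R = 0, so q_R = 87/2.
Then q_V = (174 - 2·(87/2))/4 = 87/4.
Price P = 201 - 2·(261/4) = 141/2.
Rigel's profit: (141/2 - 27)·(87/2) = 1892.2500.

1892.25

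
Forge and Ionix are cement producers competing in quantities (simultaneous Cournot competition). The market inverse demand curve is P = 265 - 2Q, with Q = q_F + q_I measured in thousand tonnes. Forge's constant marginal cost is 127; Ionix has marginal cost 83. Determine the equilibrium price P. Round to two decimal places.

158.33

Forge's profit: π_F = (265 - 2Q)q_F - (127q_F). Setting ∂π_F/∂q_F = 0: 138 - 4q_F - 2(q_I) = 0.
Ionix's first-order condition: 182 - 4q_I - 2(q_F) = 0.
Rearranging gives the reaction functions q_F = (138 - 2q_I)/4 and q_I = (182 - 2q_F)/4.
Solving the pair: q_F = 47/3, q_I = 113/3.
Total output Q = 160/3, so price P = 265 - 2·(160/3) = 475/3.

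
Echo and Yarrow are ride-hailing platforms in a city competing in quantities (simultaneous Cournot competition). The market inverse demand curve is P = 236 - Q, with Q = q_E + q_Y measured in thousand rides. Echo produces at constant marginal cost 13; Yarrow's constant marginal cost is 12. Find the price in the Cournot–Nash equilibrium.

87

Echo's profit: π_E = (236 - Q)q_E - (13q_E). Setting ∂π_E/∂q_E = 0: 223 - 2q_E - (q_Y) = 0.
Yarrow's profit: π_Y = (236 - Q)q_Y - (12q_Y). Setting ∂π_Y/∂q_Y = 0: 224 - 2q_Y - (q_E) = 0.
Best responses: q_E = (223 - q_Y)/2, q_Y = (224 - q_E)/2.
Solving the pair: q_E = 74, q_Y = 75.
Total output Q = 149, so price P = 236 - 149 = 87.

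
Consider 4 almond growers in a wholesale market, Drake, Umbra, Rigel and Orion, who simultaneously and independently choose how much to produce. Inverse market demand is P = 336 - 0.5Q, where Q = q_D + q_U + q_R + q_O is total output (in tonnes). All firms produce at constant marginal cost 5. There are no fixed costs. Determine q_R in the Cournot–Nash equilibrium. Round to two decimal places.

132.40

Each firm earns π_i = (336 - 0.5Q)q_i - 5q_i.
First-order condition (treating rivals' output as given): 331 - q_i - (1/2)·Σ_{j≠i} q_j = 0.
With identical firms every q_j equals q_i, so Σ_{j≠i} q_j = 3q_i and 331 = (5/2)q_i, giving q_i = 662/5.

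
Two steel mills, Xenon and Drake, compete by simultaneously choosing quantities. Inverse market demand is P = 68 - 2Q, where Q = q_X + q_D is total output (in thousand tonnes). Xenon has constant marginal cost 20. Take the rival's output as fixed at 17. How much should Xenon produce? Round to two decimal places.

3.50

With the rival's output fixed at 17, Xenon's profit is π_X = (68 - 2·17 - 2q_X)q_X - (20q_X) = (34 - 2q_X)q_X - (20q_X).
∂π_X/∂q_X = 14 - 4q_X = 0, so q_X = 7/2.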